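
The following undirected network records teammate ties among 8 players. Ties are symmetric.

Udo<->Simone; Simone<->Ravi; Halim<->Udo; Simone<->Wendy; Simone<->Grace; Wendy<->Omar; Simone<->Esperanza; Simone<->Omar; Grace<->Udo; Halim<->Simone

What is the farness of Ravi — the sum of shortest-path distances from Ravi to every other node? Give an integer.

13

Distances from Ravi: Esperanza:2, Grace:2, Halim:2, Omar:2, Simone:1, Udo:2, Wendy:2.
Sum = 2 + 2 + 2 + 2 + 1 + 2 + 2 = 13.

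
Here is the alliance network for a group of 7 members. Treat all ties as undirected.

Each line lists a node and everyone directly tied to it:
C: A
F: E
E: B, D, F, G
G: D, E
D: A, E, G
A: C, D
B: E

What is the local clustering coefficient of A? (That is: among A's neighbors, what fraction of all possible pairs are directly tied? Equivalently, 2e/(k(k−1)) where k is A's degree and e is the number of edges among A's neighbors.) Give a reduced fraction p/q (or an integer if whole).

A's neighbors: C and D (k = 2).
Possible neighbor pairs: C(2,2) = 1. Edges among them: none → e = 0.
Clustering(A) = 0/1.

0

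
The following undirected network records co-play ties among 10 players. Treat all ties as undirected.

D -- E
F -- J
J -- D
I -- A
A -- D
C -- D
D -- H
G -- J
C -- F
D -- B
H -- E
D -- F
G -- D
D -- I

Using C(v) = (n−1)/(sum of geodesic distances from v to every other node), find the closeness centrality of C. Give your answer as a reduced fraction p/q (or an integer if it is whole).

9/16

Distances from C: A:2, B:2, D:1, E:2, F:1, G:2, H:2, I:2, J:2. Sum = 16.
n = 10, so closeness = 9/16.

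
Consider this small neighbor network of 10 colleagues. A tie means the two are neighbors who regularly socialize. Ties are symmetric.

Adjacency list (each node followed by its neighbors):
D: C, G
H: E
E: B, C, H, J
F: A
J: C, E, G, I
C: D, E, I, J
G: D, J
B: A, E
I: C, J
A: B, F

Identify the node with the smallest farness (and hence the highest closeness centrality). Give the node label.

Farness (sum of distances to all others) for each node — A:25, B:19, C:17, D:23, E:15, F:33, G:23, H:23, I:23, J:17.
The smallest farness is 15, for E, so E has the highest closeness.

E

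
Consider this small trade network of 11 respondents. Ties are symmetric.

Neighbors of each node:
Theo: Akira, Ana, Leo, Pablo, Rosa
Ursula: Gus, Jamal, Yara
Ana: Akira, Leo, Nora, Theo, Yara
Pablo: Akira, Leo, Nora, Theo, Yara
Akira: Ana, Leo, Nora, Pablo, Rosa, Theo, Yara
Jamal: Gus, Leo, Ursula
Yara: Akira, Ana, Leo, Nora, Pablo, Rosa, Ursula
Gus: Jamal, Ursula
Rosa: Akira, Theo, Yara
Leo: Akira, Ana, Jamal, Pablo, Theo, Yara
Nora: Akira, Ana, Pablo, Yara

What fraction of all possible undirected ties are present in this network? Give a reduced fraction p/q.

There are 25 edges and 11 nodes, so the maximum possible is C(11,2) = 55.
Density = 25/55 = 5/11.

5/11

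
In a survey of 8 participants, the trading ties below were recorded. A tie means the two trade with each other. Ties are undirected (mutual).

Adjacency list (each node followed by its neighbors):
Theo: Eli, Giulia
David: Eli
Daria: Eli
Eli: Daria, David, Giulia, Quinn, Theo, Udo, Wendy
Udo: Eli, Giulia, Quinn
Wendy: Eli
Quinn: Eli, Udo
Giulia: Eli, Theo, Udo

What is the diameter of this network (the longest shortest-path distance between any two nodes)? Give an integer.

Eccentricity of each node (its greatest distance to any other): Daria:2, David:2, Eli:1, Giulia:2, Quinn:2, Theo:2, Udo:2, Wendy:2.
The maximum eccentricity is 2, realized for instance by the pair David–Giulia via David – Eli – Giulia. So the diameter is 2.

2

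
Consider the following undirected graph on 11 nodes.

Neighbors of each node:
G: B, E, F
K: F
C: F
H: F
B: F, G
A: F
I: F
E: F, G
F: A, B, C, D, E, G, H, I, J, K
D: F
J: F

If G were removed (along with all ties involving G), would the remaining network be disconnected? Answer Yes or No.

No

Even without G, every remaining node can still reach every other (the residual graph is connected), so G is not a cut vertex.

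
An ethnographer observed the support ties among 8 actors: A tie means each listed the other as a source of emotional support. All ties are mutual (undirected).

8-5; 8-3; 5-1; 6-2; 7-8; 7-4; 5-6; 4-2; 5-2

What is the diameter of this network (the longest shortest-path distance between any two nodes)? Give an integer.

Eccentricity of each node (its greatest distance to any other): 1:3, 2:3, 3:3, 4:3, 5:2, 6:3, 7:3, 8:2.
The maximum eccentricity is 3, realized for instance by the pair 2–3 via 2 – 5 – 8 – 3. So the diameter is 3.

3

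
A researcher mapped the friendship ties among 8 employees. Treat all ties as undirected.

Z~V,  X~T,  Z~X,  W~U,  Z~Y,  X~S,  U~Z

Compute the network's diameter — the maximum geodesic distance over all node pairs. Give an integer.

4

Eccentricity of each node (its greatest distance to any other): S:4, T:4, U:3, V:3, W:4, X:3, Y:3, Z:2.
The maximum eccentricity is 4, realized for instance by the pair W–S via W – U – Z – X – S. So the diameter is 4.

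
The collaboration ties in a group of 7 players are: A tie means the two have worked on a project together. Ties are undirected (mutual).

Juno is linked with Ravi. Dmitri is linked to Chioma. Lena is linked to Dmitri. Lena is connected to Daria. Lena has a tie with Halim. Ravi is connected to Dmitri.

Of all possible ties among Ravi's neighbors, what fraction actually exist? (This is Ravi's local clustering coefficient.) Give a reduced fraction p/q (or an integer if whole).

0

Ravi's neighbors: Dmitri and Juno (k = 2).
Possible neighbor pairs: C(2,2) = 1. Edges among them: none → e = 0.
Clustering(Ravi) = 0/1.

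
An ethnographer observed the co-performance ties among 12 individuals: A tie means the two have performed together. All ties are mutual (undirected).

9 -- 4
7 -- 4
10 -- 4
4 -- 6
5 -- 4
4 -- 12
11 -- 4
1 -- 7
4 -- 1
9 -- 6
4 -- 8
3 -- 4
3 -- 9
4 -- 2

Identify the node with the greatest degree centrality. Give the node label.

4

Degrees — 1:2, 2:1, 3:2, 4:11, 5:1, 6:2, 7:2, 8:1, 9:3, 10:1, 11:1, 12:1.
The maximum is 11, attained only by 4.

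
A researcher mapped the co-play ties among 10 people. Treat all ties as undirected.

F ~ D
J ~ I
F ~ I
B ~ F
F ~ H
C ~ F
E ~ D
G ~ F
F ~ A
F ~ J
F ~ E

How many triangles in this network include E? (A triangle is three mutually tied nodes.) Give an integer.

E's neighbors: D and F.
Neighbor pairs that are themselves tied: E–D–F. Each forms one triangle with E, for 1 in total.

1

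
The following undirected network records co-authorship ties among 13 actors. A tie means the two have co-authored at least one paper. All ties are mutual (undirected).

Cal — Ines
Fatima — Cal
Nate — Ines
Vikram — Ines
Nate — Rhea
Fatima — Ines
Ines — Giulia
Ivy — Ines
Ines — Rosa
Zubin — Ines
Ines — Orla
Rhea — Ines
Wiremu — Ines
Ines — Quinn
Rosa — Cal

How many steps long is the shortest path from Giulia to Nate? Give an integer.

One shortest route is Giulia – Ines – Nate, which uses 2 edges, and Giulia and Nate are not directly tied, so nothing shorter exists. So d(Giulia,Nate) = 2.

2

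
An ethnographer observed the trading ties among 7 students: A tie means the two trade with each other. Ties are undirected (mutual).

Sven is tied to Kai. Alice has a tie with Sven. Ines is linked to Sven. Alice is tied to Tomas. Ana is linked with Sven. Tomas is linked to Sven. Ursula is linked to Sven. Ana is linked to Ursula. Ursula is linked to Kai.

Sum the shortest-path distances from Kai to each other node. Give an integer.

Distances from Kai: Alice:2, Ana:2, Ines:2, Sven:1, Tomas:2, Ursula:1.
Sum = 2 + 2 + 2 + 1 + 2 + 1 = 10.

10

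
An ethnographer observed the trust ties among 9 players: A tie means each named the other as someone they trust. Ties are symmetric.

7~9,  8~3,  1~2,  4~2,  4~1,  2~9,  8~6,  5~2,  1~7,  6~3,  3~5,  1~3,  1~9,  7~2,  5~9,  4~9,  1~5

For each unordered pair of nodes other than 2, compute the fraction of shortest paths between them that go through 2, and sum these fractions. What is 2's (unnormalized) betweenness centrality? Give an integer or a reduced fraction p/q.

Pairs whose geodesics pass through 2 — 7–5: 1/3; 7–4: 1/3; 5–4: 1/3.
All other pairs contribute 0.
Summing the contributions gives betweenness(2) = 1.

1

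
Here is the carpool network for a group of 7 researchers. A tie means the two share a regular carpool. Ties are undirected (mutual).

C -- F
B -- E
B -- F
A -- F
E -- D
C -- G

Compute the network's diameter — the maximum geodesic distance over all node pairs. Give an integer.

5

Eccentricity of each node (its greatest distance to any other): A:4, B:3, C:4, D:5, E:4, F:3, G:5.
The maximum eccentricity is 5, realized for instance by the pair D–G via D – E – B – F – C – G. So the diameter is 5.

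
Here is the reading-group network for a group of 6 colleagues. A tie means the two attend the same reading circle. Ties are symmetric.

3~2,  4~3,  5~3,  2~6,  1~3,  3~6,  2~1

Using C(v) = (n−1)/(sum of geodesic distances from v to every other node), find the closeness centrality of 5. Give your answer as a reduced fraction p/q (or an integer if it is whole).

5/9

Distances from 5: 1:2, 2:2, 3:1, 4:2, 6:2. Sum = 9.
n = 6, so closeness = 5/9.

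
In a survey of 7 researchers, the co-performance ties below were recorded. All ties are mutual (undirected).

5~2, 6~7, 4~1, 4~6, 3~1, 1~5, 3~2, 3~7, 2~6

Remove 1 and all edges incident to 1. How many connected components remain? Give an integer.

1

1's neighbors (3, 4, and 5) remain reachable from one another through other ties, so the rest of the network stays in one piece.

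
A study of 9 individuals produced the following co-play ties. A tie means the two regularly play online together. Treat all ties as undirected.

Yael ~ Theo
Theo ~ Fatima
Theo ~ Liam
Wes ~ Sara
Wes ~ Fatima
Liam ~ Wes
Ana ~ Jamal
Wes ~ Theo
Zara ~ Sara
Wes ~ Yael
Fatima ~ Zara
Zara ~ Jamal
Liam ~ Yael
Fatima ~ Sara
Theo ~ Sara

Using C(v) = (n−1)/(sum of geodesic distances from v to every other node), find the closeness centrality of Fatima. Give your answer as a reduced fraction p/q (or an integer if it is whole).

Distances from Fatima: Ana:3, Jamal:2, Liam:2, Sara:1, Theo:1, Wes:1, Yael:2, Zara:1. Sum = 13.
n = 9, so closeness = 8/13.

8/13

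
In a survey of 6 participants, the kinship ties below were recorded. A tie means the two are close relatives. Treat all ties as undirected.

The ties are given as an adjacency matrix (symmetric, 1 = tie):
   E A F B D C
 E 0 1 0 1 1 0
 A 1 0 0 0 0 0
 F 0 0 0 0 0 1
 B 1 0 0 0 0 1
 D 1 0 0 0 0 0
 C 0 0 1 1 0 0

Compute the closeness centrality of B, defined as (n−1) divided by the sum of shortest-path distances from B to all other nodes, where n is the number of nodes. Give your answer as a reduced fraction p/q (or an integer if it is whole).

Distances from B: A:2, C:1, D:2, E:1, F:2. Sum = 8.
n = 6, so closeness = 5/8.

5/8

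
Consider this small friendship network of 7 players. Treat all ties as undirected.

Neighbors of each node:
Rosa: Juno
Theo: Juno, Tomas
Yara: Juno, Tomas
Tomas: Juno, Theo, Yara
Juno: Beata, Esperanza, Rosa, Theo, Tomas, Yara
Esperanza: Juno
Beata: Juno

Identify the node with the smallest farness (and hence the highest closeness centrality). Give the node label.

Farness (sum of distances to all others) for each node — Beata:11, Esperanza:11, Juno:6, Rosa:11, Theo:10, Tomas:9, Yara:10.
The smallest farness is 6, for Juno, so Juno has the highest closeness.

Juno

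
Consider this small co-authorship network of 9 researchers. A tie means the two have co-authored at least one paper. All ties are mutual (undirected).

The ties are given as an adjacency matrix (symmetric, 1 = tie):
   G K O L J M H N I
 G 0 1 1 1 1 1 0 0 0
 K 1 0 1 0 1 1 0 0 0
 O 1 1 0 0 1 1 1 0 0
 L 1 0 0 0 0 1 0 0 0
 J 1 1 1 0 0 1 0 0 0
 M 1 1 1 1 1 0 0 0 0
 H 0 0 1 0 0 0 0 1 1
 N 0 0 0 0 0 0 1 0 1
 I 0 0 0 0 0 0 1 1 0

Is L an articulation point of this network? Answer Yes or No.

No

Even without L, every remaining node can still reach every other (the residual graph is connected), so L is not a cut vertex.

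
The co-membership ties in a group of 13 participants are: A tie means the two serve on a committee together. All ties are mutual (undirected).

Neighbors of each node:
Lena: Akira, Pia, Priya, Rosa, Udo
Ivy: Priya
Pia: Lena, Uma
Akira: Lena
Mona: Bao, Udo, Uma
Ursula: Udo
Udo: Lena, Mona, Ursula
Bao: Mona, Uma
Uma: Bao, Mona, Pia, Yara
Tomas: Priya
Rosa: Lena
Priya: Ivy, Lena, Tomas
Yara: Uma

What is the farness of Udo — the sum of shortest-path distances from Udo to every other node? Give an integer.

24

Distances from Udo: Akira:2, Bao:2, Ivy:3, Lena:1, Mona:1, Pia:2, Priya:2, Rosa:2, Tomas:3, Uma:2, Ursula:1, Yara:3.
Sum = 2 + 2 + 3 + 1 + 1 + 2 + 2 + 2 + 3 + 2 + 1 + 3 = 24.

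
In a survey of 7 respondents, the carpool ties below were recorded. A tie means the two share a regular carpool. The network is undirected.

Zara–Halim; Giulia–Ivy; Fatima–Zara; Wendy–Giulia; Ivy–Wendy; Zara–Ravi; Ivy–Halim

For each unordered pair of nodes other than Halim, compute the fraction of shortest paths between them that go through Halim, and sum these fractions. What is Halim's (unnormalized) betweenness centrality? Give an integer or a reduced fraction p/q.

Pairs whose geodesics pass through Halim — Wendy–Zara: 1; Wendy–Fatima: 1; Wendy–Ravi: 1; Ivy–Zara: 1; Ivy–Fatima: 1; Ivy–Ravi: 1; Giulia–Zara: 1; Giulia–Fatima: 1; Giulia–Ravi: 1.
All other pairs contribute 0.
Summing the contributions gives betweenness(Halim) = 9.

9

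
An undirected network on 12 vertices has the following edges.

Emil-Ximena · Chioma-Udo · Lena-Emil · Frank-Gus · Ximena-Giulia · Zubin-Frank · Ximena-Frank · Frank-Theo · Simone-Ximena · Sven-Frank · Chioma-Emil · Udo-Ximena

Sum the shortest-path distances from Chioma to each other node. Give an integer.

Distances from Chioma: Emil:1, Frank:3, Giulia:3, Gus:4, Lena:2, Simone:3, Sven:4, Theo:4, Udo:1, Ximena:2, Zubin:4.
Sum = 1 + 3 + 3 + 4 + 2 + 3 + 4 + 4 + 1 + 2 + 4 = 31.

31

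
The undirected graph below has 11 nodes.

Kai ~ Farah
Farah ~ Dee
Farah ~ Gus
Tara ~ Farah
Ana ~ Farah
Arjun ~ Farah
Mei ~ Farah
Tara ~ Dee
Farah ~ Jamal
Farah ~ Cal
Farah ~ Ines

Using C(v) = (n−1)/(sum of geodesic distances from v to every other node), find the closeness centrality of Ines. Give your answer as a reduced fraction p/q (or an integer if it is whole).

Distances from Ines: Ana:2, Arjun:2, Cal:2, Dee:2, Farah:1, Gus:2, Jamal:2, Kai:2, Mei:2, Tara:2. Sum = 19.
n = 11, so closeness = 10/19.

10/19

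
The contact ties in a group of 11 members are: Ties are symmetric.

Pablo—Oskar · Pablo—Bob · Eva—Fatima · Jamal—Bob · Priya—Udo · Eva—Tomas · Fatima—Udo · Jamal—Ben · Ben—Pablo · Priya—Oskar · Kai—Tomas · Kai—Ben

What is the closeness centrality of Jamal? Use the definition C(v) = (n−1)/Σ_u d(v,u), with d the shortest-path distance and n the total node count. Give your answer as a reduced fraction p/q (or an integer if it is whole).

1/3

Distances from Jamal: Ben:1, Bob:1, Eva:4, Fatima:5, Kai:2, Oskar:3, Pablo:2, Priya:4, Tomas:3, Udo:5. Sum = 30.
n = 11, so closeness = 10/30 = 1/3.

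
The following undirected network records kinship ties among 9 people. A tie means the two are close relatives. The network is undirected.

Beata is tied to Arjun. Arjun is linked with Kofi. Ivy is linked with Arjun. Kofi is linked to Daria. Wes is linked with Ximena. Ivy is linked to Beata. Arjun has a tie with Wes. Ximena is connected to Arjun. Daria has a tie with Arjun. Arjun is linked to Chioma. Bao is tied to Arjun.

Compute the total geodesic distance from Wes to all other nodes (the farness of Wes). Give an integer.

14

Distances from Wes: Arjun:1, Bao:2, Beata:2, Chioma:2, Daria:2, Ivy:2, Kofi:2, Ximena:1.
Sum = 1 + 2 + 2 + 2 + 2 + 2 + 2 + 1 = 14.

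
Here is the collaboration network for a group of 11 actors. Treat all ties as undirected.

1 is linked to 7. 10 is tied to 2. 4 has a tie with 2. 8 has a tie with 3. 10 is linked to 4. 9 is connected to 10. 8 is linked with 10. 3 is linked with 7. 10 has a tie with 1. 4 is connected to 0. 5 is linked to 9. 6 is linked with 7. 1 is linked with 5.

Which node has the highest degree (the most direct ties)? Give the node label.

10

Degrees — 0:1, 1:3, 2:2, 3:2, 4:3, 5:2, 6:1, 7:3, 8:2, 9:2, 10:5.
The maximum is 5, attained only by 10.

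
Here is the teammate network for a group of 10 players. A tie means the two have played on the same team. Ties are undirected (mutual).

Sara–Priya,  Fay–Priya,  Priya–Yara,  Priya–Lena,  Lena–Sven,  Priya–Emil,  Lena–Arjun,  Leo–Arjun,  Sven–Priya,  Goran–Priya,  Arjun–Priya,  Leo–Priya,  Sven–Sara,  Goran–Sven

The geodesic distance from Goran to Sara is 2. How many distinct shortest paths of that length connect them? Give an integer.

2

The shortest distance is 2. The length-2 paths are: Goran–Priya–Sara; Goran–Sven–Sara.
That gives 2 distinct shortest paths.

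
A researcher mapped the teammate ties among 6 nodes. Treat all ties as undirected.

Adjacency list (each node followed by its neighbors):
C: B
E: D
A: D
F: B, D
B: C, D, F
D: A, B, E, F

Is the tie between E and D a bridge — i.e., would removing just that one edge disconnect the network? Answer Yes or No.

Without the E–D edge there is no alternate route between E and D, so the network disconnects. It is a bridge.

Yes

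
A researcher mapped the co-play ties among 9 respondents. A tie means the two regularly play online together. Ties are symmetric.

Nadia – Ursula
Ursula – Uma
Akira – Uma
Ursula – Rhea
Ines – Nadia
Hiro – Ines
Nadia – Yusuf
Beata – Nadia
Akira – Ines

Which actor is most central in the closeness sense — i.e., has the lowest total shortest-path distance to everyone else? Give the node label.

Farness (sum of distances to all others) for each node — Akira:17, Beata:19, Hiro:21, Ines:14, Nadia:12, Rhea:21, Uma:17, Ursula:14, Yusuf:19.
The smallest farness is 12, for Nadia, so Nadia has the highest closeness.

Nadia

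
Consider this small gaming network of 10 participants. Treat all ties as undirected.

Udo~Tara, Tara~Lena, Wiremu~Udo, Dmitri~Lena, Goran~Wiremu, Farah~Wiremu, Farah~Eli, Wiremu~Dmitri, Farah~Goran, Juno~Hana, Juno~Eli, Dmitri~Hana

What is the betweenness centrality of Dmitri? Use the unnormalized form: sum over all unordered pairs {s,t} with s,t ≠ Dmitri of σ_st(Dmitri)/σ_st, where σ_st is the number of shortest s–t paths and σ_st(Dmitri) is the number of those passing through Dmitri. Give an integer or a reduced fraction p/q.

Pairs whose geodesics pass through Dmitri — Farah–Lena: 1; Farah–Hana: 1/2; Goran–Lena: 1; Goran–Hana: 1; Wiremu–Lena: 1; Wiremu–Hana: 1; Wiremu–Juno: 1/2; Udo–Hana: 1; Udo–Juno: 1/2; Tara–Hana: 1; Tara–Juno: 1; Lena–Hana: 1; Lena–Juno: 1; Lena–Eli: 2/2.
All other pairs contribute 0.
Summing the contributions gives betweenness(Dmitri) = 25/2.

25/2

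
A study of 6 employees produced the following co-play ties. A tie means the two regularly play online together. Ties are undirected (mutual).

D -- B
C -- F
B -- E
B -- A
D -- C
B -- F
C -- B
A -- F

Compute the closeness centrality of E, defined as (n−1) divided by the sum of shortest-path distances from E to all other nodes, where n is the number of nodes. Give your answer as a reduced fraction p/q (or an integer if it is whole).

Distances from E: A:2, B:1, C:2, D:2, F:2. Sum = 9.
n = 6, so closeness = 5/9.

5/9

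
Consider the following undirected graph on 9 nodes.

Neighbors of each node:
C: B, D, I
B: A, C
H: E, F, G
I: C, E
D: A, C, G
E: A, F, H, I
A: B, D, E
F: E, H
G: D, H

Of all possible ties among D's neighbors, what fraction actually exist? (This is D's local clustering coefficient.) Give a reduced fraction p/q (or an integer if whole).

0

D's neighbors: A, C, and G (k = 3).
Possible neighbor pairs: C(3,2) = 3. Edges among them: none → e = 0.
Clustering(D) = 0/3 = 0.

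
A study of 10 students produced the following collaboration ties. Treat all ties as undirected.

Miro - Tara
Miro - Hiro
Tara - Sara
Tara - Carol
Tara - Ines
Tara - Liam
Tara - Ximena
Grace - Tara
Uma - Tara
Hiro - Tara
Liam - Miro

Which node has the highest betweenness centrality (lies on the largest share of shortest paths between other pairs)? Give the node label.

Tara

Unnormalized betweenness of each node: Carol:0, Grace:0, Hiro:0, Ines:0, Liam:0, Miro:1/2, Sara:0, Tara:67/2, Uma:0, Ximena:0.
Tara has the largest value, 67/2, making it the main broker — the node through which the most shortest paths run.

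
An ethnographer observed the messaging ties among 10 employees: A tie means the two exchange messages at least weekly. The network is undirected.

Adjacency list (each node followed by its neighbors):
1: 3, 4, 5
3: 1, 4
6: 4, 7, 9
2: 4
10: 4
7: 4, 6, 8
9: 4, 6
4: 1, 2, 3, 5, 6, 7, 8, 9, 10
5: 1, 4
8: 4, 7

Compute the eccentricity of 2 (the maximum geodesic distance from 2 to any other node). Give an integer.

2

Distances from 2: 1:2, 3:2, 4:1, 5:2, 6:2, 7:2, 8:2, 9:2, 10:2.
The largest is 2 (to 7, 1, 8, 6, 5, 10, 9, and 3), so the eccentricity of 2 is 2.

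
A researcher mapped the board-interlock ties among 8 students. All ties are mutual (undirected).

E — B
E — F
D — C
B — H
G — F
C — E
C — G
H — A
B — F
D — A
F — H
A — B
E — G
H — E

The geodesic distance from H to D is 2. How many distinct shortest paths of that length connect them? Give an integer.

1

The shortest distance is 2, and the only length-2 path is H–A–D. So there is exactly 1 shortest path.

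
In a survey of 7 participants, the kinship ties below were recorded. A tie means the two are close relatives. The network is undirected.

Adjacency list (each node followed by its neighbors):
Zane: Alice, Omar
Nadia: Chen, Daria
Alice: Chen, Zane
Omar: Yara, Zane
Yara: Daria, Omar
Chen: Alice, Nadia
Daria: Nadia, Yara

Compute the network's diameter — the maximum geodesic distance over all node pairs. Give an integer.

3

Eccentricity of each node (its greatest distance to any other): Alice:3, Chen:3, Daria:3, Nadia:3, Omar:3, Yara:3, Zane:3.
The maximum eccentricity is 3, realized for instance by the pair Alice–Daria via Alice – Chen – Nadia – Daria. So the diameter is 3.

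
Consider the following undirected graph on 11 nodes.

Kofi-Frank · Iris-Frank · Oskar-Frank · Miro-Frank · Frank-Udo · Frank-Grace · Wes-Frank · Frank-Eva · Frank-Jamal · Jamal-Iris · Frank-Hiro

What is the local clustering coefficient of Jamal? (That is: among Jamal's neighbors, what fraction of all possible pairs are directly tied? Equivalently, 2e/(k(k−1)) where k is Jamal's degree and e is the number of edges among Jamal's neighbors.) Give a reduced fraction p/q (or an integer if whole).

Jamal's neighbors: Frank and Iris (k = 2).
Possible neighbor pairs: C(2,2) = 1. Edges among them: Frank–Iris → e = 1.
Clustering(Jamal) = 1/1.

1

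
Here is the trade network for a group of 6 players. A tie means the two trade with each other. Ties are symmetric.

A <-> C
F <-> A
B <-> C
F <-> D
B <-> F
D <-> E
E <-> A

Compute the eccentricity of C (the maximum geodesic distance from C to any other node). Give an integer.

Distances from C: A:1, B:1, D:3, E:2, F:2.
The largest is 3 (to D), so the eccentricity of C is 3.

3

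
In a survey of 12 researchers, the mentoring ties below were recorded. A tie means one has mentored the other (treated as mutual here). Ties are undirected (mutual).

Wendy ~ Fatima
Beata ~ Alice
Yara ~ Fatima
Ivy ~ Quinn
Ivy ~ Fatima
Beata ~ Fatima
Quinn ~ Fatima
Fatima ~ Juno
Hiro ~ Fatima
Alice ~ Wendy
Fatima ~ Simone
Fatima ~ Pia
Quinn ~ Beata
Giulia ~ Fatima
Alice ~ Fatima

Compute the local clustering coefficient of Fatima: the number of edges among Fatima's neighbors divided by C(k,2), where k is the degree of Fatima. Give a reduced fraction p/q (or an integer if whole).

4/55

Fatima's neighbors: Alice, Beata, Giulia, Hiro, Ivy, Juno, Pia, Quinn, Simone, Wendy, and Yara (k = 11).
Possible neighbor pairs: C(11,2) = 55. Edges among them: Alice–Beata, Alice–Wendy, Beata–Quinn, Ivy–Quinn → e = 4.
Clustering(Fatima) = 4/55.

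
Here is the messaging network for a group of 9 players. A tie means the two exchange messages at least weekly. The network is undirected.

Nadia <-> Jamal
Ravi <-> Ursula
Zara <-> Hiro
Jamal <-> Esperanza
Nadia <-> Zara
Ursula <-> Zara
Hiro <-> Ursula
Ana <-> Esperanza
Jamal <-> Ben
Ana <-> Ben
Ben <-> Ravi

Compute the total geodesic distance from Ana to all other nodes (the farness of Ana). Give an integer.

Distances from Ana: Ben:1, Esperanza:1, Hiro:4, Jamal:2, Nadia:3, Ravi:2, Ursula:3, Zara:4.
Sum = 1 + 1 + 4 + 2 + 3 + 2 + 3 + 4 = 20.

20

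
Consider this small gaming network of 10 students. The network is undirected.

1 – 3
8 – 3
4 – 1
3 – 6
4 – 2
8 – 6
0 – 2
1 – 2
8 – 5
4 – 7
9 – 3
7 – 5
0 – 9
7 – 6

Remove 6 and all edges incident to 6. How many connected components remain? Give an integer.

6's neighbors (3, 7, and 8) remain reachable from one another through other ties, so the rest of the network stays in one piece.

1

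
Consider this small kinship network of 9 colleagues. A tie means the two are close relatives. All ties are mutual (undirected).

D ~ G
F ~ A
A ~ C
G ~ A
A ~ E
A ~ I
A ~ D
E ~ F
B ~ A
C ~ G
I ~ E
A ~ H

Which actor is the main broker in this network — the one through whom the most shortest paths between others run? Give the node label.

A

Unnormalized betweenness of each node: A:23, B:0, C:0, D:0, E:1/2, F:0, G:1/2, H:0, I:0.
A has the largest value, 23, making it the main broker — the node through which the most shortest paths run.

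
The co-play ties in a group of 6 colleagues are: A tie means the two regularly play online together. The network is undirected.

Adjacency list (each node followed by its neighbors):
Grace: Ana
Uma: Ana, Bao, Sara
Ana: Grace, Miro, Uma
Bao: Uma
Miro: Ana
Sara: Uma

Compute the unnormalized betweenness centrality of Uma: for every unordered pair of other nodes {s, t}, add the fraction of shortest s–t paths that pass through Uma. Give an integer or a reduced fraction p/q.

Pairs whose geodesics pass through Uma — Sara–Bao: 1; Sara–Ana: 1; Sara–Grace: 1; Sara–Miro: 1; Bao–Ana: 1; Bao–Grace: 1; Bao–Miro: 1.
All other pairs contribute 0.
Summing the contributions gives betweenness(Uma) = 7.

7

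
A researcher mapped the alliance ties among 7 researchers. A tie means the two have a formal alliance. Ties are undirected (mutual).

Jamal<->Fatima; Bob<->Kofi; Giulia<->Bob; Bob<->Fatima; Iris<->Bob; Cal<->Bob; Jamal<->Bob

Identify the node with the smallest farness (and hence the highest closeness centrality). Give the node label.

Farness (sum of distances to all others) for each node — Bob:6, Cal:11, Fatima:10, Giulia:11, Iris:11, Jamal:10, Kofi:11.
The smallest farness is 6, for Bob, so Bob has the highest closeness.

Bob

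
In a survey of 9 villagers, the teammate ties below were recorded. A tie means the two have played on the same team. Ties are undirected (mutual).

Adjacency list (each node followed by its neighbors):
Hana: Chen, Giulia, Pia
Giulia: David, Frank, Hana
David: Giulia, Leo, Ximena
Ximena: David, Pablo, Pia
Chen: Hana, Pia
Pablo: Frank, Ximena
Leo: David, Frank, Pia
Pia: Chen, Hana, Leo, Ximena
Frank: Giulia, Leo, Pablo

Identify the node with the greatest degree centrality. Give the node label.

Pia

Degrees — Chen:2, David:3, Frank:3, Giulia:3, Hana:3, Leo:3, Pablo:2, Pia:4, Ximena:3.
The maximum is 4, attained only by Pia.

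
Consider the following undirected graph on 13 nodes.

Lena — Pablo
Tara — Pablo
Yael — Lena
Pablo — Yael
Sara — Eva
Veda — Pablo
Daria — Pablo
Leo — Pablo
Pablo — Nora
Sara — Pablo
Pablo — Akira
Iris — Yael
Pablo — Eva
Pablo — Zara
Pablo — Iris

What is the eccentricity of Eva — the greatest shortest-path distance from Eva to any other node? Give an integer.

2

Distances from Eva: Akira:2, Daria:2, Iris:2, Lena:2, Leo:2, Nora:2, Pablo:1, Sara:1, Tara:2, Veda:2, Yael:2, Zara:2.
The largest is 2 (to Leo, Nora, Daria, Iris, Lena, Zara, Veda, Akira, Tara, and Yael), so the eccentricity of Eva is 2.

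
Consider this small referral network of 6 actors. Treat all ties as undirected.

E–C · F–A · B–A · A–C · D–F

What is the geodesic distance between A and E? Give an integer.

One shortest route is A – C – E, which uses 2 edges, and A and E are not directly tied, so nothing shorter exists. So d(A,E) = 2.

2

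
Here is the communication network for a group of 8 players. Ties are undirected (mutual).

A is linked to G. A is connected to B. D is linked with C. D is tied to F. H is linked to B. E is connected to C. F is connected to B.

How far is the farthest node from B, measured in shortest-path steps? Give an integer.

4

Distances from B: A:1, C:3, D:2, E:4, F:1, G:2, H:1.
The largest is 4 (to E), so the eccentricity of B is 4.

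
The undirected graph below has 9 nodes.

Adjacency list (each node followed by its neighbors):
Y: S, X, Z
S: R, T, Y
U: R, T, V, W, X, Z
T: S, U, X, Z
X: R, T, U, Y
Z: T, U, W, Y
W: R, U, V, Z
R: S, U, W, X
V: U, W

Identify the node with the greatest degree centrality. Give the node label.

Degrees — R:4, S:3, T:4, U:6, V:2, W:4, X:4, Y:3, Z:4.
The maximum is 6, attained only by U.

U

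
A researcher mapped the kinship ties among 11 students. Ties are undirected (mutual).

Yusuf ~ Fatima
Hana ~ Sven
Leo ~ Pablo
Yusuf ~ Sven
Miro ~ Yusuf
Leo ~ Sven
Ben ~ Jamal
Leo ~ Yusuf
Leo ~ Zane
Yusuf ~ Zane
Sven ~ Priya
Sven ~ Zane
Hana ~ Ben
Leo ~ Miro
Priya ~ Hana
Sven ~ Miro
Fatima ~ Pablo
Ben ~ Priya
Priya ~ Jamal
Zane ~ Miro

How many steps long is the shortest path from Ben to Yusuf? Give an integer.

One shortest route is Ben – Hana – Sven – Yusuf, which uses 3 edges, and at distance 2 from Ben we only reach {Sven}, which does not include Yusuf. So d(Ben,Yusuf) = 3.

3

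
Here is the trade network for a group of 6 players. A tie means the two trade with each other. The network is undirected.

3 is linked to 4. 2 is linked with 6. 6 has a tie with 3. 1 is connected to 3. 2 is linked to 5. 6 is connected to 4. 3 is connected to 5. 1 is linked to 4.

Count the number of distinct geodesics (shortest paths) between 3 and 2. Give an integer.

2

The shortest distance is 2. The length-2 paths are: 3–6–2; 3–5–2.
That gives 2 distinct shortest paths.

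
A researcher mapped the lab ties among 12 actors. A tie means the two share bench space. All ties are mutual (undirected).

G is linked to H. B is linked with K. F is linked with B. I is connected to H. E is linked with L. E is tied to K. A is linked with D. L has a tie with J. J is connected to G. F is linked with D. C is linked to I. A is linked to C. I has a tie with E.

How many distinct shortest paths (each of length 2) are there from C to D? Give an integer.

1

The shortest distance is 2, and the only length-2 path is C–A–D. So there is exactly 1 shortest path.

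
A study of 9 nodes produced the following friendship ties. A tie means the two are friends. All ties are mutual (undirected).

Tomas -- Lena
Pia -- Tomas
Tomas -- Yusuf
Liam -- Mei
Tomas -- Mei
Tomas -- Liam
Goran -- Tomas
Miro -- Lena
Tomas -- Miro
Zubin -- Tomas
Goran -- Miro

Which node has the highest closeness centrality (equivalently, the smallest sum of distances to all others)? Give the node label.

Farness (sum of distances to all others) for each node — Goran:14, Lena:14, Liam:14, Mei:14, Miro:13, Pia:15, Tomas:8, Yusuf:15, Zubin:15.
The smallest farness is 8, for Tomas, so Tomas has the highest closeness.

Tomas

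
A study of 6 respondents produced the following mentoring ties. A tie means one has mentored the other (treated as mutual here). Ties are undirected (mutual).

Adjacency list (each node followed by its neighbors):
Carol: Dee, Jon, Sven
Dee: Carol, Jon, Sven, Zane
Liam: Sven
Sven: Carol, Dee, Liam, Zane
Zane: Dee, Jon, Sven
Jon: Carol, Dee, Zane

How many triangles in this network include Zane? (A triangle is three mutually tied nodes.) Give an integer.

2

Zane's neighbors: Dee, Jon, and Sven.
Neighbor pairs that are themselves tied: Zane–Dee–Jon; Zane–Dee–Sven. Each forms one triangle with Zane, for 2 in total.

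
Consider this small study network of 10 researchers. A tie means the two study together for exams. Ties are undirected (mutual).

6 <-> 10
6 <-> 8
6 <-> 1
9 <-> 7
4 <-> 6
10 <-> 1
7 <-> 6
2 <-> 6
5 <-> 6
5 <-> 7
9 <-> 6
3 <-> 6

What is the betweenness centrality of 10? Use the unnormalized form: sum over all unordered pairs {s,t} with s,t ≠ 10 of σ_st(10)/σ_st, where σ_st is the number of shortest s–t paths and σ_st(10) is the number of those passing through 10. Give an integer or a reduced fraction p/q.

0

No shortest path between any pair of other nodes passes through 10.
Summing the contributions gives betweenness(10) = 0.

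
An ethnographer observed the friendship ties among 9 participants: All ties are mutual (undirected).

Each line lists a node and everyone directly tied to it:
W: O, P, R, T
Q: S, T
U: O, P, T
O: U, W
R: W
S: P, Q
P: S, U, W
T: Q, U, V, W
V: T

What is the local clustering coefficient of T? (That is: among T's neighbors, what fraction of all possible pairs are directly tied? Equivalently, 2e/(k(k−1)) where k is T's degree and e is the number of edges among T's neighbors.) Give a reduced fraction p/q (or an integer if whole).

0

T's neighbors: Q, U, V, and W (k = 4).
Possible neighbor pairs: C(4,2) = 6. Edges among them: none → e = 0.
Clustering(T) = 0/6 = 0.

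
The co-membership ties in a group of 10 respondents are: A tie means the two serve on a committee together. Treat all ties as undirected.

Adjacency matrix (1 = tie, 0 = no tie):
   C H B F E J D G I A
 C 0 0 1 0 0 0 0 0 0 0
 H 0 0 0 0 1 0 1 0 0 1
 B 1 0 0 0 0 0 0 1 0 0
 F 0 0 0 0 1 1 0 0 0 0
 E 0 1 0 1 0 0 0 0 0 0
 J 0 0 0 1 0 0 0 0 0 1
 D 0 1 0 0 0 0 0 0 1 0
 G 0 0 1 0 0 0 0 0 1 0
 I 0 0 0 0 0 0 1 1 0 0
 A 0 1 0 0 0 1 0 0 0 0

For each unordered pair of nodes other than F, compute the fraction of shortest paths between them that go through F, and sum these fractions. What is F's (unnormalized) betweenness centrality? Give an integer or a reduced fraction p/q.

Pairs whose geodesics pass through F — E–J: 1.
All other pairs contribute 0.
Summing the contributions gives betweenness(F) = 1.

1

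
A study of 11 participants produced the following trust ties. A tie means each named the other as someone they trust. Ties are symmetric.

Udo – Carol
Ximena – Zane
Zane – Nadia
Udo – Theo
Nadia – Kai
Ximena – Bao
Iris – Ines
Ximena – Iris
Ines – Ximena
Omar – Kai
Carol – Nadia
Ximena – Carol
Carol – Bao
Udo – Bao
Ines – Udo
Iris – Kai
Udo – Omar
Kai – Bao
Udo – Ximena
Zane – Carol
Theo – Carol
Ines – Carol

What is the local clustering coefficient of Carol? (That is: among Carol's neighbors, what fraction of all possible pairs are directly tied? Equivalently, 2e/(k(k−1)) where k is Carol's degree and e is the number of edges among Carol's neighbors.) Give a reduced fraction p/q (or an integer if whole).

Carol's neighbors: Bao, Ines, Nadia, Theo, Udo, Ximena, and Zane (k = 7).
Possible neighbor pairs: C(7,2) = 21. Edges among them: Bao–Udo, Bao–Ximena, Ines–Udo, Ines–Ximena, Nadia–Zane, Theo–Udo, Udo–Ximena, Ximena–Zane → e = 8.
Clustering(Carol) = 8/21.

8/21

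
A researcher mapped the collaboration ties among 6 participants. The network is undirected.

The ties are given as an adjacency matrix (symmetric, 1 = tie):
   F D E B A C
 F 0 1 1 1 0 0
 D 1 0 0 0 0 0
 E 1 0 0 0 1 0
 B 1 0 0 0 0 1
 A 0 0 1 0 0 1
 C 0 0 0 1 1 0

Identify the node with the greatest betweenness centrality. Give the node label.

Unnormalized betweenness of each node: A:1, B:2, C:1, D:0, E:2, F:5.
F has the largest value, 5, making it the main broker — the node through which the most shortest paths run.

F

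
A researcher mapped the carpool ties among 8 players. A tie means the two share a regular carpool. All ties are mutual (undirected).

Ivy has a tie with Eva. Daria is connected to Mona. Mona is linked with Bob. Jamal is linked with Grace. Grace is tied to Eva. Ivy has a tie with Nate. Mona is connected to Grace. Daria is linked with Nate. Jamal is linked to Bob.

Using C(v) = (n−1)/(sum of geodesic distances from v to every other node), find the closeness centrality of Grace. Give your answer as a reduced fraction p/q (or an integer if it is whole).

Distances from Grace: Bob:2, Daria:2, Eva:1, Ivy:2, Jamal:1, Mona:1, Nate:3. Sum = 12.
n = 8, so closeness = 7/12.

7/12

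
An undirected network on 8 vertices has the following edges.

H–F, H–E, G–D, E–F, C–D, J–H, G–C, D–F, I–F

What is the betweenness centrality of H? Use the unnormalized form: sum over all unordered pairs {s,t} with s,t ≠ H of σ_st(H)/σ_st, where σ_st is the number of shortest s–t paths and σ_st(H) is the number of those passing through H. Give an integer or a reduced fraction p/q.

Pairs whose geodesics pass through H — G–J: 1; I–J: 1; F–J: 1; C–J: 1; J–D: 1; J–E: 1.
All other pairs contribute 0.
Summing the contributions gives betweenness(H) = 6.

6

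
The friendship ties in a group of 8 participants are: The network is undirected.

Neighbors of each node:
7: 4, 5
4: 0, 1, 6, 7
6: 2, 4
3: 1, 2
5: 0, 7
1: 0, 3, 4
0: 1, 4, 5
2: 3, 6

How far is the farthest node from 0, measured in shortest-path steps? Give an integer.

Distances from 0: 1:1, 2:3, 3:2, 4:1, 5:1, 6:2, 7:2.
The largest is 3 (to 2), so the eccentricity of 0 is 3.

3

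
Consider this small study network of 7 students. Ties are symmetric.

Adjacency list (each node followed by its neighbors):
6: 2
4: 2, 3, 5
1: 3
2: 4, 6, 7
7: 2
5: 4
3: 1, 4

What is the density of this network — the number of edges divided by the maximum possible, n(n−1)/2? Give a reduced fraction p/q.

2/7

There are 6 edges and 7 nodes, so the maximum possible is C(7,2) = 21.
Density = 6/21 = 2/7.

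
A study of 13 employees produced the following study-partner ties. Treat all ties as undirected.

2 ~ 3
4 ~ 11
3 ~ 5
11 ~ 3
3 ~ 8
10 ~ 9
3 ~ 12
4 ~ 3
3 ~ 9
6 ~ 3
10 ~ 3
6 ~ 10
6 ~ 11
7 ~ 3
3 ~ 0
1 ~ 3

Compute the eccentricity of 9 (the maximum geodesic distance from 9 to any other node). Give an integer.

Distances from 9: 0:2, 1:2, 2:2, 3:1, 4:2, 5:2, 6:2, 7:2, 8:2, 10:1, 11:2, 12:2.
The largest is 2 (to 4, 5, 1, 6, 7, 11, 2, 12, 0, and 8), so the eccentricity of 9 is 2.

2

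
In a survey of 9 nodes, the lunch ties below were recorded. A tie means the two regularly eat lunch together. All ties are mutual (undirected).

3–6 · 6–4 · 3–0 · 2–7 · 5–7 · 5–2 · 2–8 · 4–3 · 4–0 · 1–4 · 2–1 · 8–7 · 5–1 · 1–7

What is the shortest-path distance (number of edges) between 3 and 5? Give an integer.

3

One shortest route is 3 – 4 – 1 – 5, which uses 3 edges, and at distance 2 from 3 we only reach {1}, which does not include 5. So d(3,5) = 3.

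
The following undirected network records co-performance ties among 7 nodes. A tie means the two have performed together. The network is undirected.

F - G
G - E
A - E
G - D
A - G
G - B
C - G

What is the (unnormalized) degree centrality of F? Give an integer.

1

F is directly tied to G. That is 1 neighbor, so the degree of F is 1.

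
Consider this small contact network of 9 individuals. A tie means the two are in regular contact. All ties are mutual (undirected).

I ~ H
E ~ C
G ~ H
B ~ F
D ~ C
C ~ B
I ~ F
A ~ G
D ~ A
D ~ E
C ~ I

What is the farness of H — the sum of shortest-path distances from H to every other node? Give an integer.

17

Distances from H: A:2, B:3, C:2, D:3, E:3, F:2, G:1, I:1.
Sum = 2 + 3 + 2 + 3 + 3 + 2 + 1 + 1 = 17.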